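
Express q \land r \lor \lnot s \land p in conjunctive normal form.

(q \lor \lnot s) \land (q \lor p) \land (r \lor \lnot s) \land (r \lor p)

q \land r \lor \lnot s \land p
≡ (q \lor \lnot s) \land (q \lor p) \land (r \lor \lnot s) \land (r \lor p)   [distribute \lor over \land]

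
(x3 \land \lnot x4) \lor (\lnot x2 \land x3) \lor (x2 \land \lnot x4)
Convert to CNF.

(x3 \lor x2) \land (x3 \lor \lnot x4) \land (\lnot x4 \lor \lnot x2)

(x3 \land \lnot x4) \lor (\lnot x2 \land x3) \lor (x2 \land \lnot x4)
⇔ (x3 \lor \lnot x2 \lor x2) \land (x3 \lor \lnot x2 \lor \lnot x4) \land (x3 \lor x3 \lor x2) \land (x3 \lor x3 \lor \lnot x4) \land (\lnot x4 \lor \lnot x2 \lor x2) \land (\lnot x4 \lor \lnot x2 \lor \lnot x4) \land (\lnot x4 \lor x3 \lor x2) \land (\lnot x4 \lor x3 \lor \lnot x4)
⇔ (x3 \lor x2) \land (x3 \lor \lnot x4) \land (\lnot x4 \lor \lnot x2)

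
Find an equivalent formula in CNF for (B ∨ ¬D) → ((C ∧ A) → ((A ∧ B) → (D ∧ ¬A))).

(B ∨ ¬D) → ((C ∧ A) → ((A ∧ B) → (D ∧ ¬A)))
≡ ¬(B ∨ ¬D) ∨ ((C ∧ A) → ((A ∧ B) → (D ∧ ¬A)))   (eliminate →)
≡ ¬(B ∨ ¬D) ∨ ¬(C ∧ A) ∨ ((A ∧ B) → (D ∧ ¬A))   (eliminate →)
≡ ¬(B ∨ ¬D) ∨ ¬(C ∧ A) ∨ ¬(A ∧ B) ∨ (D ∧ ¬A)   (eliminate →)
≡ (¬B ∧ ¬¬D) ∨ ¬(C ∧ A) ∨ ¬(A ∧ B) ∨ (D ∧ ¬A)   (De Morgan)
≡ (¬B ∧ D) ∨ ¬(C ∧ A) ∨ ¬(A ∧ B) ∨ (D ∧ ¬A)   (double negation)
≡ (¬B ∧ D) ∨ ¬C ∨ ¬A ∨ ¬(A ∧ B) ∨ (D ∧ ¬A)   (De Morgan)
≡ (¬B ∧ D) ∨ ¬C ∨ ¬A ∨ ¬A ∨ ¬B ∨ (D ∧ ¬A)   (De Morgan)
≡ (¬B ∨ ¬C ∨ ¬A ∨ ¬A ∨ ¬B ∨ D) ∧ (¬B ∨ ¬C ∨ ¬A ∨ ¬A ∨ ¬B ∨ ¬A) ∧ (D ∨ ¬C ∨ ¬A ∨ ¬A ∨ ¬B ∨ D) ∧ (D ∨ ¬C ∨ ¬A ∨ ¬A ∨ ¬B ∨ ¬A)   (distribute ∨ over ∧)
≡ ¬B ∨ ¬C ∨ ¬A   (simplify)

¬B ∨ ¬C ∨ ¬A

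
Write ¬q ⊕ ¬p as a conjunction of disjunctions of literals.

(¬q ∨ ¬p) ∧ (q ∨ p)

¬q ⊕ ¬p
≡ (¬q ∨ ¬p) ∧ ¬(¬q ∧ ¬p)   [expand ⊕]
≡ (¬q ∨ ¬p) ∧ (¬¬q ∨ ¬¬p)   [De Morgan]
≡ (¬q ∨ ¬p) ∧ (q ∨ ¬¬p)   [double negation]
≡ (¬q ∨ ¬p) ∧ (q ∨ p)   [double negation]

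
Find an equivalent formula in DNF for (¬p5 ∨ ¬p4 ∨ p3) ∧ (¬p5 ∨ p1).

¬p5 ∨ ¬p4 ∧ p1 ∨ p3 ∧ p1

(¬p5 ∨ ¬p4 ∨ p3) ∧ (¬p5 ∨ p1)
≡ ¬p5 ∧ ¬p5 ∨ ¬p5 ∧ p1 ∨ ¬p4 ∧ ¬p5 ∨ ¬p4 ∧ p1 ∨ p3 ∧ ¬p5 ∨ p3 ∧ p1   (distribute ∧ over ∨)
≡ ¬p5 ∨ ¬p4 ∧ p1 ∨ p3 ∧ p1   (simplify)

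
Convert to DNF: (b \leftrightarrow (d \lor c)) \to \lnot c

(b \leftrightarrow (d \lor c)) \to \lnot c
≡ \lnot (b \leftrightarrow (d \lor c)) \lor \lnot c   [eliminate \to]
≡ \lnot ((b \to (d \lor c)) \land ((d \lor c) \to b)) \lor \lnot c   [eliminate \leftrightarrow]
≡ \lnot ((\lnot b \lor d \lor c) \land ((d \lor c) \to b)) \lor \lnot c   [eliminate \to]
≡ \lnot ((\lnot b \lor d \lor c) \land (\lnot (d \lor c) \lor b)) \lor \lnot c   [eliminate \to]
≡ \lnot (\lnot b \lor d \lor c) \lor \lnot (\lnot (d \lor c) \lor b) \lor \lnot c   [De Morgan]
≡ (\lnot \lnot b \land \lnot d \land \lnot c) \lor \lnot (\lnot (d \lor c) \lor b) \lor \lnot c   [De Morgan]
≡ (b \land \lnot d \land \lnot c) \lor \lnot (\lnot (d \lor c) \lor b) \lor \lnot c   [double negation]
≡ (b \land \lnot d \land \lnot c) \lor (\lnot \lnot (d \lor c) \land \lnot b) \lor \lnot c   [De Morgan]
≡ (b \land \lnot d \land \lnot c) \lor ((d \lor c) \land \lnot b) \lor \lnot c   [double negation]
≡ (b \land \lnot d \land \lnot c) \lor (d \land \lnot b) \lor (c \land \lnot b) \lor \lnot c   [distribute \land over \lor]
≡ (d \land \lnot b) \lor (c \land \lnot b) \lor \lnot c   [simplify]

(d \land \lnot b) \lor (c \land \lnot b) \lor \lnot c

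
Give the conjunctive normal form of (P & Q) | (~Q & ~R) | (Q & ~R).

(P | ~R) & (Q | ~R)

(P & Q) | (~Q & ~R) | (Q & ~R)
≡ (P | ~Q | Q) & (P | ~Q | ~R) & (P | ~R | Q) & (P | ~R | ~R) & (Q | ~Q | Q) & (Q | ~Q | ~R) & (Q | ~R | Q) & (Q | ~R | ~R)   — distribute | over &
≡ (P | ~R) & (Q | ~R)   — simplify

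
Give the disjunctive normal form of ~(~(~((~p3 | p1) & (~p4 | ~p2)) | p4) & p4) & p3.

(p3 & ~p1) | (p4 & p3) | (~p4 & p3)

~(~(~((~p3 | p1) & (~p4 | ~p2)) | p4) & p4) & p3
≡ (~~(~((~p3 | p1) & (~p4 | ~p2)) | p4) | ~p4) & p3
≡ (~((~p3 | p1) & (~p4 | ~p2)) | p4 | ~p4) & p3
≡ (~(~p3 | p1) | ~(~p4 | ~p2) | p4 | ~p4) & p3
≡ ((~~p3 & ~p1) | ~(~p4 | ~p2) | p4 | ~p4) & p3
≡ ((p3 & ~p1) | ~(~p4 | ~p2) | p4 | ~p4) & p3
≡ ((p3 & ~p1) | (~~p4 & ~~p2) | p4 | ~p4) & p3
≡ ((p3 & ~p1) | (p4 & ~~p2) | p4 | ~p4) & p3
≡ ((p3 & ~p1) | (p4 & p2) | p4 | ~p4) & p3
≡ (p3 & ~p1 & p3) | (p4 & p2 & p3) | (p4 & p3) | (~p4 & p3)
≡ (p3 & ~p1) | (p4 & p3) | (~p4 & p3)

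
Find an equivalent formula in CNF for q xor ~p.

(q | ~p) & (~q | p)

q xor ~p
≡ (q | ~p) & ~(q & ~p)   [expand xor]
≡ (q | ~p) & (~q | ~~p)   [De Morgan]
≡ (q | ~p) & (~q | p)   [double negation]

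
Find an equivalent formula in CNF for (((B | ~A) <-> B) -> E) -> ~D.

(((B | ~A) <-> B) -> E) -> ~D
≡ ~(((B | ~A) <-> B) -> E) | ~D   [eliminate ->]
≡ ~(~((B | ~A) <-> B) | E) | ~D   [eliminate ->]
≡ ~(~(((B | ~A) -> B) & (B -> (B | ~A))) | E) | ~D   [eliminate <->]
≡ ~(~((~(B | ~A) | B) & (B -> (B | ~A))) | E) | ~D   [eliminate ->]
≡ ~(~((~(B | ~A) | B) & (~B | B | ~A)) | E) | ~D   [eliminate ->]
≡ (~~((~(B | ~A) | B) & (~B | B | ~A)) & ~E) | ~D   [De Morgan]
≡ ((~(B | ~A) | B) & (~B | B | ~A) & ~E) | ~D   [double negation]
≡ (((~B & ~~A) | B) & (~B | B | ~A) & ~E) | ~D   [De Morgan]
≡ (((~B & A) | B) & (~B | B | ~A) & ~E) | ~D   [double negation]
≡ (~B | B | ~D) & (A | B | ~D) & (~B | B | ~A | ~D) & (~E | ~D)   [distribute | over &]
≡ (A | B | ~D) & (~E | ~D)   [simplify]

(A | B | ~D) & (~E | ~D)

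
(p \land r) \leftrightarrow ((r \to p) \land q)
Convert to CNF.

(p \land r) \leftrightarrow ((r \to p) \land q)
≡ ((p \land r) \to ((r \to p) \land q)) \land (((r \to p) \land q) \to (p \land r))   — eliminate \leftrightarrow
≡ (\lnot (p \land r) \lor ((r \to p) \land q)) \land (((r \to p) \land q) \to (p \land r))   — eliminate \to
≡ (\lnot (p \land r) \lor ((\lnot r \lor p) \land q)) \land (((r \to p) \land q) \to (p \land r))   — eliminate \to
≡ (\lnot (p \land r) \lor ((\lnot r \lor p) \land q)) \land (\lnot ((r \to p) \land q) \lor (p \land r))   — eliminate \to
≡ (\lnot (p \land r) \lor ((\lnot r \lor p) \land q)) \land (\lnot ((\lnot r \lor p) \land q) \lor (p \land r))   — eliminate \to
≡ (\lnot p \lor \lnot r \lor ((\lnot r \lor p) \land q)) \land (\lnot ((\lnot r \lor p) \land q) \lor (p \land r))   — De Morgan
≡ (\lnot p \lor \lnot r \lor ((\lnot r \lor p) \land q)) \land (\lnot (\lnot r \lor p) \lor \lnot q \lor (p \land r))   — De Morgan
≡ (\lnot p \lor \lnot r \lor ((\lnot r \lor p) \land q)) \land ((\lnot \lnot r \land \lnot p) \lor \lnot q \lor (p \land r))   — De Morgan
≡ (\lnot p \lor \lnot r \lor ((\lnot r \lor p) \land q)) \land ((r \land \lnot p) \lor \lnot q \lor (p \land r))   — double negation
≡ (\lnot p \lor \lnot r \lor \lnot r \lor p) \land (\lnot p \lor \lnot r \lor q) \land (r \lor \lnot q \lor p) \land (r \lor \lnot q \lor r) \land (\lnot p \lor \lnot q \lor p) \land (\lnot p \lor \lnot q \lor r)   — distribute \lor over \land
≡ (\lnot p \lor \lnot r \lor q) \land (r \lor \lnot q)   — simplify

(\lnot p \lor \lnot r \lor q) \land (r \lor \lnot q)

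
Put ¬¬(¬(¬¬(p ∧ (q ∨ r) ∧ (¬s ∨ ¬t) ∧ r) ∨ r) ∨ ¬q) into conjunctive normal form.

¬r ∨ ¬q

¬¬(¬(¬¬(p ∧ (q ∨ r) ∧ (¬s ∨ ¬t) ∧ r) ∨ r) ∨ ¬q)
⇔ ¬(¬¬(p ∧ (q ∨ r) ∧ (¬s ∨ ¬t) ∧ r) ∨ r) ∨ ¬q   — double negation
⇔ (¬¬¬(p ∧ (q ∨ r) ∧ (¬s ∨ ¬t) ∧ r) ∧ ¬r) ∨ ¬q   — De Morgan
⇔ (¬(p ∧ (q ∨ r) ∧ (¬s ∨ ¬t) ∧ r) ∧ ¬r) ∨ ¬q   — double negation
⇔ ((¬p ∨ ¬(q ∨ r) ∨ ¬(¬s ∨ ¬t) ∨ ¬r) ∧ ¬r) ∨ ¬q   — De Morgan
⇔ ((¬p ∨ (¬q ∧ ¬r) ∨ ¬(¬s ∨ ¬t) ∨ ¬r) ∧ ¬r) ∨ ¬q   — De Morgan
⇔ ((¬p ∨ (¬q ∧ ¬r) ∨ (¬¬s ∧ ¬¬t) ∨ ¬r) ∧ ¬r) ∨ ¬q   — De Morgan
⇔ ((¬p ∨ (¬q ∧ ¬r) ∨ (s ∧ ¬¬t) ∨ ¬r) ∧ ¬r) ∨ ¬q   — double negation
⇔ ((¬p ∨ (¬q ∧ ¬r) ∨ (s ∧ t) ∨ ¬r) ∧ ¬r) ∨ ¬q   — double negation
⇔ (¬p ∨ ¬q ∨ s ∨ ¬r ∨ ¬q) ∧ (¬p ∨ ¬q ∨ t ∨ ¬r ∨ ¬q) ∧ (¬p ∨ ¬r ∨ s ∨ ¬r ∨ ¬q) ∧ (¬p ∨ ¬r ∨ t ∨ ¬r ∨ ¬q) ∧ (¬r ∨ ¬q)   — distribute ∨ over ∧
⇔ ¬r ∨ ¬q   — simplify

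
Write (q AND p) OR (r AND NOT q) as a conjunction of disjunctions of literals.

(q OR r) AND (p OR r) AND (p OR NOT q)

(q AND p) OR (r AND NOT q)
⇔ (q OR r) AND (q OR NOT q) AND (p OR r) AND (p OR NOT q)   [distribute OR over AND]
⇔ (q OR r) AND (p OR r) AND (p OR NOT q)   [simplify]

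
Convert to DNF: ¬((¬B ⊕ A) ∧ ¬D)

¬((¬B ⊕ A) ∧ ¬D)
≡ ¬(((¬B ∧ ¬A) ∨ (¬¬B ∧ A)) ∧ ¬D)
≡ ¬((¬B ∧ ¬A) ∨ (¬¬B ∧ A)) ∨ ¬¬D
≡ (¬(¬B ∧ ¬A) ∧ ¬(¬¬B ∧ A)) ∨ ¬¬D
≡ ((¬¬B ∨ ¬¬A) ∧ ¬(¬¬B ∧ A)) ∨ ¬¬D
≡ ((B ∨ ¬¬A) ∧ ¬(¬¬B ∧ A)) ∨ ¬¬D
≡ ((B ∨ A) ∧ ¬(¬¬B ∧ A)) ∨ ¬¬D
≡ ((B ∨ A) ∧ (¬¬¬B ∨ ¬A)) ∨ ¬¬D
≡ ((B ∨ A) ∧ (¬B ∨ ¬A)) ∨ ¬¬D
≡ ((B ∨ A) ∧ (¬B ∨ ¬A)) ∨ D
≡ (B ∧ ¬B) ∨ (B ∧ ¬A) ∨ (A ∧ ¬B) ∨ (A ∧ ¬A) ∨ D
≡ (B ∧ ¬A) ∨ (A ∧ ¬B) ∨ D

(B ∧ ¬A) ∨ (A ∧ ¬B) ∨ D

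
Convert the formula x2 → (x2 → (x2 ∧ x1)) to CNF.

¬x2 ∨ x1

x2 → (x2 → (x2 ∧ x1))
≡ ¬x2 ∨ (x2 → (x2 ∧ x1))   [eliminate →]
≡ ¬x2 ∨ ¬x2 ∨ (x2 ∧ x1)   [eliminate →]
≡ (¬x2 ∨ ¬x2 ∨ x2) ∧ (¬x2 ∨ ¬x2 ∨ x1)   [distribute ∨ over ∧]
≡ ¬x2 ∨ x1   [simplify]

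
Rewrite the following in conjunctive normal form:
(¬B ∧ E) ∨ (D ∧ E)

(¬B ∧ E) ∨ (D ∧ E)
⇔ (¬B ∨ D) ∧ (¬B ∨ E) ∧ (E ∨ D) ∧ (E ∨ E)   — distribute ∨ over ∧
⇔ (¬B ∨ D) ∧ E   — simplify

(¬B ∨ D) ∧ E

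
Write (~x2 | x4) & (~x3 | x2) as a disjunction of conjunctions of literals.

(~x2 & ~x3) | (x4 & ~x3) | (x4 & x2)

(~x2 | x4) & (~x3 | x2)
⇔ (~x2 & ~x3) | (~x2 & x2) | (x4 & ~x3) | (x4 & x2)   (distribute & over |)
⇔ (~x2 & ~x3) | (x4 & ~x3) | (x4 & x2)   (simplify)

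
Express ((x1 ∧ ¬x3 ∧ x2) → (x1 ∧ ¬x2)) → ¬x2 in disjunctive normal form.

((x1 ∧ ¬x3 ∧ x2) → (x1 ∧ ¬x2)) → ¬x2
= ¬((x1 ∧ ¬x3 ∧ x2) → (x1 ∧ ¬x2)) ∨ ¬x2   [eliminate →]
= ¬(¬(x1 ∧ ¬x3 ∧ x2) ∨ (x1 ∧ ¬x2)) ∨ ¬x2   [eliminate →]
= (¬¬(x1 ∧ ¬x3 ∧ x2) ∧ ¬(x1 ∧ ¬x2)) ∨ ¬x2   [De Morgan]
= (x1 ∧ ¬x3 ∧ x2 ∧ ¬(x1 ∧ ¬x2)) ∨ ¬x2   [double negation]
= (x1 ∧ ¬x3 ∧ x2 ∧ (¬x1 ∨ ¬¬x2)) ∨ ¬x2   [De Morgan]
= (x1 ∧ ¬x3 ∧ x2 ∧ (¬x1 ∨ x2)) ∨ ¬x2   [double negation]
= (x1 ∧ ¬x3 ∧ x2 ∧ ¬x1) ∨ (x1 ∧ ¬x3 ∧ x2 ∧ x2) ∨ ¬x2   [distribute ∧ over ∨]
= (x1 ∧ ¬x3 ∧ x2) ∨ ¬x2   [simplify]

(x1 ∧ ¬x3 ∧ x2) ∨ ¬x2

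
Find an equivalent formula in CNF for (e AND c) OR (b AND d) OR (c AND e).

(e OR b) AND (e OR d) AND (c OR b) AND (c OR d)

(e AND c) OR (b AND d) OR (c AND e)
= (e OR b OR c) AND (e OR b OR e) AND (e OR d OR c) AND (e OR d OR e) AND (c OR b OR c) AND (c OR b OR e) AND (c OR d OR c) AND (c OR d OR e)   [distribute OR over AND]
= (e OR b) AND (e OR d) AND (c OR b) AND (c OR d)   [simplify]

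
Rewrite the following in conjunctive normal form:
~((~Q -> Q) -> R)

~((~Q -> Q) -> R)
= ~(~(~Q -> Q) | R)   [eliminate ->]
= ~(~(~~Q | Q) | R)   [eliminate ->]
= ~~(~~Q | Q) & ~R   [De Morgan]
= (~~Q | Q) & ~R   [double negation]
= (Q | Q) & ~R   [double negation]
= Q & ~R   [simplify]

Q & ~R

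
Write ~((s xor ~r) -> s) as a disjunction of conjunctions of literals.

~((s xor ~r) -> s)
≡ ~(~(s xor ~r) | s)   [eliminate ->]
≡ ~(~((s & ~~r) | (~s & ~r)) | s)   [expand xor]
≡ ~~((s & ~~r) | (~s & ~r)) & ~s   [De Morgan]
≡ ((s & ~~r) | (~s & ~r)) & ~s   [double negation]
≡ ((s & r) | (~s & ~r)) & ~s   [double negation]
≡ (s & r & ~s) | (~s & ~r & ~s)   [distribute & over |]
≡ ~s & ~r   [simplify]

~s & ~r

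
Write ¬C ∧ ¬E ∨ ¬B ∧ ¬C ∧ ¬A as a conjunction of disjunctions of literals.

¬C ∧ (¬E ∨ ¬B) ∧ (¬E ∨ ¬A)

¬C ∧ ¬E ∨ ¬B ∧ ¬C ∧ ¬A
≡ (¬C ∨ ¬B) ∧ (¬C ∨ ¬C) ∧ (¬C ∨ ¬A) ∧ (¬E ∨ ¬B) ∧ (¬E ∨ ¬C) ∧ (¬E ∨ ¬A)
≡ ¬C ∧ (¬E ∨ ¬B) ∧ (¬E ∨ ¬A)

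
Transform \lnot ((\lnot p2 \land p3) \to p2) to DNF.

\lnot p2 \land p3

\lnot ((\lnot p2 \land p3) \to p2)
≡ \lnot (\lnot (\lnot p2 \land p3) \lor p2)   [eliminate \to]
≡ \lnot \lnot (\lnot p2 \land p3) \land \lnot p2   [De Morgan]
≡ \lnot p2 \land p3 \land \lnot p2   [double negation]
≡ \lnot p2 \land p3   [simplify]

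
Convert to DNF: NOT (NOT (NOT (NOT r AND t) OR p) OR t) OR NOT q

NOT (NOT (NOT (NOT r AND t) OR p) OR t) OR NOT q
⇔ (NOT NOT (NOT (NOT r AND t) OR p) AND NOT t) OR NOT q   [De Morgan]
⇔ ((NOT (NOT r AND t) OR p) AND NOT t) OR NOT q   [double negation]
⇔ ((NOT NOT r OR NOT t OR p) AND NOT t) OR NOT q   [De Morgan]
⇔ ((r OR NOT t OR p) AND NOT t) OR NOT q   [double negation]
⇔ (r AND NOT t) OR (NOT t AND NOT t) OR (p AND NOT t) OR NOT q   [distribute AND over OR]
⇔ NOT t OR NOT q   [simplify]

NOT t OR NOT q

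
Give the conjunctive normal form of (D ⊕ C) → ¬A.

(D ⊕ C) → ¬A
= ¬(D ⊕ C) ∨ ¬A   (eliminate →)
= ¬((D ∨ C) ∧ ¬(D ∧ C)) ∨ ¬A   (expand ⊕)
= ¬(D ∨ C) ∨ ¬¬(D ∧ C) ∨ ¬A   (De Morgan)
= (¬D ∧ ¬C) ∨ ¬¬(D ∧ C) ∨ ¬A   (De Morgan)
= (¬D ∧ ¬C) ∨ (D ∧ C) ∨ ¬A   (double negation)
= (¬D ∨ D ∨ ¬A) ∧ (¬D ∨ C ∨ ¬A) ∧ (¬C ∨ D ∨ ¬A) ∧ (¬C ∨ C ∨ ¬A)   (distribute ∨ over ∧)
= (¬D ∨ C ∨ ¬A) ∧ (¬C ∨ D ∨ ¬A)   (simplify)

(¬D ∨ C ∨ ¬A) ∧ (¬C ∨ D ∨ ¬A)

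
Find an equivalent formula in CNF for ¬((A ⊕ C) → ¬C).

(¬A ∨ ¬C) ∧ C

¬((A ⊕ C) → ¬C)
= ¬(¬(A ⊕ C) ∨ ¬C)   (eliminate →)
= ¬(¬((A ∨ C) ∧ ¬(A ∧ C)) ∨ ¬C)   (expand ⊕)
= ¬¬((A ∨ C) ∧ ¬(A ∧ C)) ∧ ¬¬C   (De Morgan)
= (A ∨ C) ∧ ¬(A ∧ C) ∧ ¬¬C   (double negation)
= (A ∨ C) ∧ (¬A ∨ ¬C) ∧ ¬¬C   (De Morgan)
= (A ∨ C) ∧ (¬A ∨ ¬C) ∧ C   (double negation)
= (¬A ∨ ¬C) ∧ C   (simplify)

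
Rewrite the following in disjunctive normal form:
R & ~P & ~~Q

R & ~P & ~~Q
≡ R & ~P & Q   (double negation)

R & ~P & Q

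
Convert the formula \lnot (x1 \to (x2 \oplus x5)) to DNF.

(x1 \land \lnot x2 \land \lnot x5) \lor (x1 \land x5 \land x2)

\lnot (x1 \to (x2 \oplus x5))
= \lnot (\lnot x1 \lor (x2 \oplus x5))   [eliminate \to]
= \lnot (\lnot x1 \lor (x2 \land \lnot x5) \lor (\lnot x2 \land x5))   [expand \oplus]
= \lnot \lnot x1 \land \lnot (x2 \land \lnot x5) \land \lnot (\lnot x2 \land x5)   [De Morgan]
= x1 \land \lnot (x2 \land \lnot x5) \land \lnot (\lnot x2 \land x5)   [double negation]
= x1 \land (\lnot x2 \lor \lnot \lnot x5) \land \lnot (\lnot x2 \land x5)   [De Morgan]
= x1 \land (\lnot x2 \lor x5) \land \lnot (\lnot x2 \land x5)   [double negation]
= x1 \land (\lnot x2 \lor x5) \land (\lnot \lnot x2 \lor \lnot x5)   [De Morgan]
= x1 \land (\lnot x2 \lor x5) \land (x2 \lor \lnot x5)   [double negation]
= (x1 \land \lnot x2 \land x2) \lor (x1 \land \lnot x2 \land \lnot x5) \lor (x1 \land x5 \land x2) \lor (x1 \land x5 \land \lnot x5)   [distribute \land over \lor]
= (x1 \land \lnot x2 \land \lnot x5) \lor (x1 \land x5 \land x2)   [simplify]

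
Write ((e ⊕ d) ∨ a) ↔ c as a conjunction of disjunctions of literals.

(¬e ∨ d ∨ c) ∧ (¬d ∨ e ∨ c) ∧ (¬a ∨ c) ∧ (¬c ∨ e ∨ d ∨ a) ∧ (¬c ∨ ¬e ∨ ¬d ∨ a)

((e ⊕ d) ∨ a) ↔ c
≡ (((e ⊕ d) ∨ a) → c) ∧ (c → ((e ⊕ d) ∨ a))
≡ (¬((e ⊕ d) ∨ a) ∨ c) ∧ (c → ((e ⊕ d) ∨ a))
≡ (¬(((e ∨ d) ∧ ¬(e ∧ d)) ∨ a) ∨ c) ∧ (c → ((e ⊕ d) ∨ a))
≡ (¬(((e ∨ d) ∧ ¬(e ∧ d)) ∨ a) ∨ c) ∧ (¬c ∨ (e ⊕ d) ∨ a)
≡ (¬(((e ∨ d) ∧ ¬(e ∧ d)) ∨ a) ∨ c) ∧ (¬c ∨ ((e ∨ d) ∧ ¬(e ∧ d)) ∨ a)
≡ ((¬((e ∨ d) ∧ ¬(e ∧ d)) ∧ ¬a) ∨ c) ∧ (¬c ∨ ((e ∨ d) ∧ ¬(e ∧ d)) ∨ a)
≡ (((¬(e ∨ d) ∨ ¬¬(e ∧ d)) ∧ ¬a) ∨ c) ∧ (¬c ∨ ((e ∨ d) ∧ ¬(e ∧ d)) ∨ a)
≡ ((((¬e ∧ ¬d) ∨ ¬¬(e ∧ d)) ∧ ¬a) ∨ c) ∧ (¬c ∨ ((e ∨ d) ∧ ¬(e ∧ d)) ∨ a)
≡ ((((¬e ∧ ¬d) ∨ (e ∧ d)) ∧ ¬a) ∨ c) ∧ (¬c ∨ ((e ∨ d) ∧ ¬(e ∧ d)) ∨ a)
≡ ((((¬e ∧ ¬d) ∨ (e ∧ d)) ∧ ¬a) ∨ c) ∧ (¬c ∨ ((e ∨ d) ∧ (¬e ∨ ¬d)) ∨ a)
≡ (¬e ∨ e ∨ c) ∧ (¬e ∨ d ∨ c) ∧ (¬d ∨ e ∨ c) ∧ (¬d ∨ d ∨ c) ∧ (¬a ∨ c) ∧ (¬c ∨ e ∨ d ∨ a) ∧ (¬c ∨ ¬e ∨ ¬d ∨ a)
≡ (¬e ∨ d ∨ c) ∧ (¬d ∨ e ∨ c) ∧ (¬a ∨ c) ∧ (¬c ∨ e ∨ d ∨ a) ∧ (¬c ∨ ¬e ∨ ¬d ∨ a)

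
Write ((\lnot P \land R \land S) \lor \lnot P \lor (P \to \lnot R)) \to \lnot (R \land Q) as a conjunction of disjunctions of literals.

P \lor \lnot R \lor \lnot Q

((\lnot P \land R \land S) \lor \lnot P \lor (P \to \lnot R)) \to \lnot (R \land Q)
≡ \lnot ((\lnot P \land R \land S) \lor \lnot P \lor (P \to \lnot R)) \lor \lnot (R \land Q)   (eliminate \to)
≡ \lnot ((\lnot P \land R \land S) \lor \lnot P \lor \lnot P \lor \lnot R) \lor \lnot (R \land Q)   (eliminate \to)
≡ (\lnot (\lnot P \land R \land S) \land \lnot \lnot P \land \lnot \lnot P \land \lnot \lnot R) \lor \lnot (R \land Q)   (De Morgan)
≡ ((\lnot \lnot P \lor \lnot R \lor \lnot S) \land \lnot \lnot P \land \lnot \lnot P \land \lnot \lnot R) \lor \lnot (R \land Q)   (De Morgan)
≡ ((P \lor \lnot R \lor \lnot S) \land \lnot \lnot P \land \lnot \lnot P \land \lnot \lnot R) \lor \lnot (R \land Q)   (double negation)
≡ ((P \lor \lnot R \lor \lnot S) \land P \land \lnot \lnot P \land \lnot \lnot R) \lor \lnot (R \land Q)   (double negation)
≡ ((P \lor \lnot R \lor \lnot S) \land P \land P \land \lnot \lnot R) \lor \lnot (R \land Q)   (double negation)
≡ ((P \lor \lnot R \lor \lnot S) \land P \land P \land R) \lor \lnot (R \land Q)   (double negation)
≡ ((P \lor \lnot R \lor \lnot S) \land P \land P \land R) \lor \lnot R \lor \lnot Q   (De Morgan)
≡ (P \lor \lnot R \lor \lnot S \lor \lnot R \lor \lnot Q) \land (P \lor \lnot R \lor \lnot Q) \land (P \lor \lnot R \lor \lnot Q) \land (R \lor \lnot R \lor \lnot Q)   (distribute \lor over \land)
≡ P \lor \lnot R \lor \lnot Q   (simplify)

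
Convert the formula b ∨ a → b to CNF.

b ∨ a → b
≡ ¬(b ∨ a) ∨ b   — eliminate →
≡ ¬b ∧ ¬a ∨ b   — De Morgan
≡ (¬b ∨ b) ∧ (¬a ∨ b)   — distribute ∨ over ∧
≡ ¬a ∨ b   — simplify

¬a ∨ b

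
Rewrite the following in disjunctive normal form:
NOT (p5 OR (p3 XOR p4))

(NOT p5 AND NOT p3 AND NOT p4) OR (NOT p5 AND p4 AND p3)

NOT (p5 OR (p3 XOR p4))
⇔ NOT (p5 OR (p3 AND NOT p4) OR (NOT p3 AND p4))   — expand XOR
⇔ NOT p5 AND NOT (p3 AND NOT p4) AND NOT (NOT p3 AND p4)   — De Morgan
⇔ NOT p5 AND (NOT p3 OR NOT NOT p4) AND NOT (NOT p3 AND p4)   — De Morgan
⇔ NOT p5 AND (NOT p3 OR p4) AND NOT (NOT p3 AND p4)   — double negation
⇔ NOT p5 AND (NOT p3 OR p4) AND (NOT NOT p3 OR NOT p4)   — De Morgan
⇔ NOT p5 AND (NOT p3 OR p4) AND (p3 OR NOT p4)   — double negation
⇔ (NOT p5 AND NOT p3 AND p3) OR (NOT p5 AND NOT p3 AND NOT p4) OR (NOT p5 AND p4 AND p3) OR (NOT p5 AND p4 AND NOT p4)   — distribute AND over OR
⇔ (NOT p5 AND NOT p3 AND NOT p4) OR (NOT p5 AND p4 AND p3)   — simplify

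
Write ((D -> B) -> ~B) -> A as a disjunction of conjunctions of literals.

((D -> B) -> ~B) -> A
≡ ~((D -> B) -> ~B) | A   — eliminate ->
≡ ~(~(D -> B) | ~B) | A   — eliminate ->
≡ ~(~(~D | B) | ~B) | A   — eliminate ->
≡ (~~(~D | B) & ~~B) | A   — De Morgan
≡ ((~D | B) & ~~B) | A   — double negation
≡ ((~D | B) & B) | A   — double negation
≡ (~D & B) | (B & B) | A   — distribute & over |
≡ B | A   — simplify

B | A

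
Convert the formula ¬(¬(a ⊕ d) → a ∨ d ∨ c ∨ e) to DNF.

¬a ∧ ¬d ∧ ¬c ∧ ¬e

¬(¬(a ⊕ d) → a ∨ d ∨ c ∨ e)
≡ ¬(¬¬(a ⊕ d) ∨ a ∨ d ∨ c ∨ e)   (eliminate →)
≡ ¬(¬¬(a ∧ ¬d ∨ ¬a ∧ d) ∨ a ∨ d ∨ c ∨ e)   (expand ⊕)
≡ ¬¬¬(a ∧ ¬d ∨ ¬a ∧ d) ∧ ¬a ∧ ¬d ∧ ¬c ∧ ¬e   (De Morgan)
≡ ¬(a ∧ ¬d ∨ ¬a ∧ d) ∧ ¬a ∧ ¬d ∧ ¬c ∧ ¬e   (double negation)
≡ ¬(a ∧ ¬d) ∧ ¬(¬a ∧ d) ∧ ¬a ∧ ¬d ∧ ¬c ∧ ¬e   (De Morgan)
≡ (¬a ∨ ¬¬d) ∧ ¬(¬a ∧ d) ∧ ¬a ∧ ¬d ∧ ¬c ∧ ¬e   (De Morgan)
≡ (¬a ∨ d) ∧ ¬(¬a ∧ d) ∧ ¬a ∧ ¬d ∧ ¬c ∧ ¬e   (double negation)
≡ (¬a ∨ d) ∧ (¬¬a ∨ ¬d) ∧ ¬a ∧ ¬d ∧ ¬c ∧ ¬e   (De Morgan)
≡ (¬a ∨ d) ∧ (a ∨ ¬d) ∧ ¬a ∧ ¬d ∧ ¬c ∧ ¬e   (double negation)
≡ ¬a ∧ a ∧ ¬a ∧ ¬d ∧ ¬c ∧ ¬e ∨ ¬a ∧ ¬d ∧ ¬a ∧ ¬d ∧ ¬c ∧ ¬e ∨ d ∧ a ∧ ¬a ∧ ¬d ∧ ¬c ∧ ¬e ∨ d ∧ ¬d ∧ ¬a ∧ ¬d ∧ ¬c ∧ ¬e   (distribute ∧ over ∨)
≡ ¬a ∧ ¬d ∧ ¬c ∧ ¬e   (simplify)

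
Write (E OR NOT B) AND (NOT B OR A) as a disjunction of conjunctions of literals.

(E OR NOT B) AND (NOT B OR A)
= (E AND NOT B) OR (E AND A) OR (NOT B AND NOT B) OR (NOT B AND A)
= (E AND A) OR NOT B

(E AND A) OR NOT B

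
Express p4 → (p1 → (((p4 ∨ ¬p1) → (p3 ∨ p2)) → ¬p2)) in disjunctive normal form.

¬p4 ∨ ¬p1 ∨ ¬p2

p4 → (p1 → (((p4 ∨ ¬p1) → (p3 ∨ p2)) → ¬p2))
⇔ ¬p4 ∨ (p1 → (((p4 ∨ ¬p1) → (p3 ∨ p2)) → ¬p2))   (eliminate →)
⇔ ¬p4 ∨ ¬p1 ∨ (((p4 ∨ ¬p1) → (p3 ∨ p2)) → ¬p2)   (eliminate →)
⇔ ¬p4 ∨ ¬p1 ∨ ¬((p4 ∨ ¬p1) → (p3 ∨ p2)) ∨ ¬p2   (eliminate →)
⇔ ¬p4 ∨ ¬p1 ∨ ¬(¬(p4 ∨ ¬p1) ∨ p3 ∨ p2) ∨ ¬p2   (eliminate →)
⇔ ¬p4 ∨ ¬p1 ∨ (¬¬(p4 ∨ ¬p1) ∧ ¬p3 ∧ ¬p2) ∨ ¬p2   (De Morgan)
⇔ ¬p4 ∨ ¬p1 ∨ ((p4 ∨ ¬p1) ∧ ¬p3 ∧ ¬p2) ∨ ¬p2   (double negation)
⇔ ¬p4 ∨ ¬p1 ∨ (p4 ∧ ¬p3 ∧ ¬p2) ∨ (¬p1 ∧ ¬p3 ∧ ¬p2) ∨ ¬p2   (distribute ∧ over ∨)
⇔ ¬p4 ∨ ¬p1 ∨ ¬p2   (simplify)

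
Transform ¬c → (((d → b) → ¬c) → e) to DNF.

¬c → (((d → b) → ¬c) → e)
≡ ¬¬c ∨ (((d → b) → ¬c) → e)   — eliminate →
≡ ¬¬c ∨ ¬((d → b) → ¬c) ∨ e   — eliminate →
≡ ¬¬c ∨ ¬(¬(d → b) ∨ ¬c) ∨ e   — eliminate →
≡ ¬¬c ∨ ¬(¬(¬d ∨ b) ∨ ¬c) ∨ e   — eliminate →
≡ c ∨ ¬(¬(¬d ∨ b) ∨ ¬c) ∨ e   — double negation
≡ c ∨ (¬¬(¬d ∨ b) ∧ ¬¬c) ∨ e   — De Morgan
≡ c ∨ ((¬d ∨ b) ∧ ¬¬c) ∨ e   — double negation
≡ c ∨ ((¬d ∨ b) ∧ c) ∨ e   — double negation
≡ c ∨ (¬d ∧ c) ∨ (b ∧ c) ∨ e   — distribute ∧ over ∨
≡ c ∨ e   — simplify

c ∨ e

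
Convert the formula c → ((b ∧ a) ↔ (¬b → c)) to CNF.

c → ((b ∧ a) ↔ (¬b → c))
≡ ¬c ∨ ((b ∧ a) ↔ (¬b → c))
≡ ¬c ∨ (((b ∧ a) → (¬b → c)) ∧ ((¬b → c) → (b ∧ a)))
≡ ¬c ∨ ((¬(b ∧ a) ∨ (¬b → c)) ∧ ((¬b → c) → (b ∧ a)))
≡ ¬c ∨ ((¬(b ∧ a) ∨ ¬¬b ∨ c) ∧ ((¬b → c) → (b ∧ a)))
≡ ¬c ∨ ((¬(b ∧ a) ∨ ¬¬b ∨ c) ∧ (¬(¬b → c) ∨ (b ∧ a)))
≡ ¬c ∨ ((¬(b ∧ a) ∨ ¬¬b ∨ c) ∧ (¬(¬¬b ∨ c) ∨ (b ∧ a)))
≡ ¬c ∨ ((¬b ∨ ¬a ∨ ¬¬b ∨ c) ∧ (¬(¬¬b ∨ c) ∨ (b ∧ a)))
≡ ¬c ∨ ((¬b ∨ ¬a ∨ b ∨ c) ∧ (¬(¬¬b ∨ c) ∨ (b ∧ a)))
≡ ¬c ∨ ((¬b ∨ ¬a ∨ b ∨ c) ∧ ((¬¬¬b ∧ ¬c) ∨ (b ∧ a)))
≡ ¬c ∨ ((¬b ∨ ¬a ∨ b ∨ c) ∧ ((¬b ∧ ¬c) ∨ (b ∧ a)))
≡ (¬c ∨ ¬b ∨ ¬a ∨ b ∨ c) ∧ (¬c ∨ ¬b ∨ b) ∧ (¬c ∨ ¬b ∨ a) ∧ (¬c ∨ ¬c ∨ b) ∧ (¬c ∨ ¬c ∨ a)
≡ (¬c ∨ b) ∧ (¬c ∨ a)

(¬c ∨ b) ∧ (¬c ∨ a)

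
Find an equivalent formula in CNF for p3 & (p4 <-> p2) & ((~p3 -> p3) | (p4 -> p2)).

p3 & (p4 <-> p2) & ((~p3 -> p3) | (p4 -> p2))
= p3 & (p4 -> p2) & (p2 -> p4) & ((~p3 -> p3) | (p4 -> p2))   (eliminate <->)
= p3 & (~p4 | p2) & (p2 -> p4) & ((~p3 -> p3) | (p4 -> p2))   (eliminate ->)
= p3 & (~p4 | p2) & (~p2 | p4) & ((~p3 -> p3) | (p4 -> p2))   (eliminate ->)
= p3 & (~p4 | p2) & (~p2 | p4) & (~~p3 | p3 | (p4 -> p2))   (eliminate ->)
= p3 & (~p4 | p2) & (~p2 | p4) & (~~p3 | p3 | ~p4 | p2)   (eliminate ->)
= p3 & (~p4 | p2) & (~p2 | p4) & (p3 | p3 | ~p4 | p2)   (double negation)
= p3 & (~p4 | p2) & (~p2 | p4)   (simplify)

p3 & (~p4 | p2) & (~p2 | p4)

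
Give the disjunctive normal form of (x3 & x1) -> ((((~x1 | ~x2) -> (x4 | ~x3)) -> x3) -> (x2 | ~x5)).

~x3 | ~x1 | x2 | ~x5

(x3 & x1) -> ((((~x1 | ~x2) -> (x4 | ~x3)) -> x3) -> (x2 | ~x5))
≡ ~(x3 & x1) | ((((~x1 | ~x2) -> (x4 | ~x3)) -> x3) -> (x2 | ~x5))   — eliminate ->
≡ ~(x3 & x1) | ~(((~x1 | ~x2) -> (x4 | ~x3)) -> x3) | x2 | ~x5   — eliminate ->
≡ ~(x3 & x1) | ~(~((~x1 | ~x2) -> (x4 | ~x3)) | x3) | x2 | ~x5   — eliminate ->
≡ ~(x3 & x1) | ~(~(~(~x1 | ~x2) | x4 | ~x3) | x3) | x2 | ~x5   — eliminate ->
≡ ~x3 | ~x1 | ~(~(~(~x1 | ~x2) | x4 | ~x3) | x3) | x2 | ~x5   — De Morgan
≡ ~x3 | ~x1 | (~~(~(~x1 | ~x2) | x4 | ~x3) & ~x3) | x2 | ~x5   — De Morgan
≡ ~x3 | ~x1 | ((~(~x1 | ~x2) | x4 | ~x3) & ~x3) | x2 | ~x5   — double negation
≡ ~x3 | ~x1 | (((~~x1 & ~~x2) | x4 | ~x3) & ~x3) | x2 | ~x5   — De Morgan
≡ ~x3 | ~x1 | (((x1 & ~~x2) | x4 | ~x3) & ~x3) | x2 | ~x5   — double negation
≡ ~x3 | ~x1 | (((x1 & x2) | x4 | ~x3) & ~x3) | x2 | ~x5   — double negation
≡ ~x3 | ~x1 | (x1 & x2 & ~x3) | (x4 & ~x3) | (~x3 & ~x3) | x2 | ~x5   — distribute & over |
≡ ~x3 | ~x1 | x2 | ~x5   — simplify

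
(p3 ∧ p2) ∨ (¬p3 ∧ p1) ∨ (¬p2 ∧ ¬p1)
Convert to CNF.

(p3 ∧ p2) ∨ (¬p3 ∧ p1) ∨ (¬p2 ∧ ¬p1)
≡ (p3 ∨ ¬p3 ∨ ¬p2) ∧ (p3 ∨ ¬p3 ∨ ¬p1) ∧ (p3 ∨ p1 ∨ ¬p2) ∧ (p3 ∨ p1 ∨ ¬p1) ∧ (p2 ∨ ¬p3 ∨ ¬p2) ∧ (p2 ∨ ¬p3 ∨ ¬p1) ∧ (p2 ∨ p1 ∨ ¬p2) ∧ (p2 ∨ p1 ∨ ¬p1)   — distribute ∨ over ∧
≡ (p3 ∨ p1 ∨ ¬p2) ∧ (p2 ∨ ¬p3 ∨ ¬p1)   — simplify

(p3 ∨ p1 ∨ ¬p2) ∧ (p2 ∨ ¬p3 ∨ ¬p1)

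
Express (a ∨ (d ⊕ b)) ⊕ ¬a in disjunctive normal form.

a ∨ (¬a ∧ ¬d ∧ ¬b) ∨ (¬a ∧ b ∧ d)

(a ∨ (d ⊕ b)) ⊕ ¬a
≡ ((a ∨ (d ⊕ b)) ∧ ¬¬a) ∨ (¬(a ∨ (d ⊕ b)) ∧ ¬a)
≡ ((a ∨ (d ∧ ¬b) ∨ (¬d ∧ b)) ∧ ¬¬a) ∨ (¬(a ∨ (d ⊕ b)) ∧ ¬a)
≡ ((a ∨ (d ∧ ¬b) ∨ (¬d ∧ b)) ∧ ¬¬a) ∨ (¬(a ∨ (d ∧ ¬b) ∨ (¬d ∧ b)) ∧ ¬a)
≡ ((a ∨ (d ∧ ¬b) ∨ (¬d ∧ b)) ∧ a) ∨ (¬(a ∨ (d ∧ ¬b) ∨ (¬d ∧ b)) ∧ ¬a)
≡ ((a ∨ (d ∧ ¬b) ∨ (¬d ∧ b)) ∧ a) ∨ (¬a ∧ ¬(d ∧ ¬b) ∧ ¬(¬d ∧ b) ∧ ¬a)
≡ ((a ∨ (d ∧ ¬b) ∨ (¬d ∧ b)) ∧ a) ∨ (¬a ∧ (¬d ∨ ¬¬b) ∧ ¬(¬d ∧ b) ∧ ¬a)
≡ ((a ∨ (d ∧ ¬b) ∨ (¬d ∧ b)) ∧ a) ∨ (¬a ∧ (¬d ∨ b) ∧ ¬(¬d ∧ b) ∧ ¬a)
≡ ((a ∨ (d ∧ ¬b) ∨ (¬d ∧ b)) ∧ a) ∨ (¬a ∧ (¬d ∨ b) ∧ (¬¬d ∨ ¬b) ∧ ¬a)
≡ ((a ∨ (d ∧ ¬b) ∨ (¬d ∧ b)) ∧ a) ∨ (¬a ∧ (¬d ∨ b) ∧ (d ∨ ¬b) ∧ ¬a)
≡ (a ∧ a) ∨ (d ∧ ¬b ∧ a) ∨ (¬d ∧ b ∧ a) ∨ (¬a ∧ ¬d ∧ d ∧ ¬a) ∨ (¬a ∧ ¬d ∧ ¬b ∧ ¬a) ∨ (¬a ∧ b ∧ d ∧ ¬a) ∨ (¬a ∧ b ∧ ¬b ∧ ¬a)
≡ a ∨ (¬a ∧ ¬d ∧ ¬b) ∨ (¬a ∧ b ∧ d)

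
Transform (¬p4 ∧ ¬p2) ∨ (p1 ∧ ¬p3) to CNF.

(¬p4 ∨ p1) ∧ (¬p4 ∨ ¬p3) ∧ (¬p2 ∨ p1) ∧ (¬p2 ∨ ¬p3)

(¬p4 ∧ ¬p2) ∨ (p1 ∧ ¬p3)
≡ (¬p4 ∨ p1) ∧ (¬p4 ∨ ¬p3) ∧ (¬p2 ∨ p1) ∧ (¬p2 ∨ ¬p3)   [distribute ∨ over ∧]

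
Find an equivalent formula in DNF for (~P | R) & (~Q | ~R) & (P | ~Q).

(~P | R) & (~Q | ~R) & (P | ~Q)
≡ (~P & ~Q & P) | (~P & ~Q & ~Q) | (~P & ~R & P) | (~P & ~R & ~Q) | (R & ~Q & P) | (R & ~Q & ~Q) | (R & ~R & P) | (R & ~R & ~Q)   (distribute & over |)
≡ (~P & ~Q) | (R & ~Q)   (simplify)

(~P & ~Q) | (R & ~Q)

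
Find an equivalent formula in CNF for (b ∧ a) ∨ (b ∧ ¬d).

b ∧ (a ∨ ¬d)

(b ∧ a) ∨ (b ∧ ¬d)
= (b ∨ b) ∧ (b ∨ ¬d) ∧ (a ∨ b) ∧ (a ∨ ¬d)   — distribute ∨ over ∧
= b ∧ (a ∨ ¬d)   — simplify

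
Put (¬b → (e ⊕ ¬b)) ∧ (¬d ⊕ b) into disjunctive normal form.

(¬b → (e ⊕ ¬b)) ∧ (¬d ⊕ b)
≡ (¬¬b ∨ (e ⊕ ¬b)) ∧ (¬d ⊕ b)   [eliminate →]
≡ (¬¬b ∨ (e ∧ ¬¬b) ∨ (¬e ∧ ¬b)) ∧ (¬d ⊕ b)   [expand ⊕]
≡ (¬¬b ∨ (e ∧ ¬¬b) ∨ (¬e ∧ ¬b)) ∧ ((¬d ∧ ¬b) ∨ (¬¬d ∧ b))   [expand ⊕]
≡ (b ∨ (e ∧ ¬¬b) ∨ (¬e ∧ ¬b)) ∧ ((¬d ∧ ¬b) ∨ (¬¬d ∧ b))   [double negation]
≡ (b ∨ (e ∧ b) ∨ (¬e ∧ ¬b)) ∧ ((¬d ∧ ¬b) ∨ (¬¬d ∧ b))   [double negation]
≡ (b ∨ (e ∧ b) ∨ (¬e ∧ ¬b)) ∧ ((¬d ∧ ¬b) ∨ (d ∧ b))   [double negation]
≡ (b ∧ ¬d ∧ ¬b) ∨ (b ∧ d ∧ b) ∨ (e ∧ b ∧ ¬d ∧ ¬b) ∨ (e ∧ b ∧ d ∧ b) ∨ (¬e ∧ ¬b ∧ ¬d ∧ ¬b) ∨ (¬e ∧ ¬b ∧ d ∧ b)   [distribute ∧ over ∨]
≡ (b ∧ d) ∨ (¬e ∧ ¬b ∧ ¬d)   [simplify]

(b ∧ d) ∨ (¬e ∧ ¬b ∧ ¬d)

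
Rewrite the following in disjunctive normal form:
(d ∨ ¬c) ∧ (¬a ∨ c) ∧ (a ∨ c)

d ∧ c

(d ∨ ¬c) ∧ (¬a ∨ c) ∧ (a ∨ c)
≡ d ∧ ¬a ∧ a ∨ d ∧ ¬a ∧ c ∨ d ∧ c ∧ a ∨ d ∧ c ∧ c ∨ ¬c ∧ ¬a ∧ a ∨ ¬c ∧ ¬a ∧ c ∨ ¬c ∧ c ∧ a ∨ ¬c ∧ c ∧ c   — distribute ∧ over ∨
≡ d ∧ c   — simplify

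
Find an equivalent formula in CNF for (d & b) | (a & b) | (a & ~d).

(d & b) | (a & b) | (a & ~d)
≡ (d | a | a) & (d | a | ~d) & (d | b | a) & (d | b | ~d) & (b | a | a) & (b | a | ~d) & (b | b | a) & (b | b | ~d)   [distribute | over &]
≡ (d | a) & (b | a) & (b | ~d)   [simplify]

(d | a) & (b | a) & (b | ~d)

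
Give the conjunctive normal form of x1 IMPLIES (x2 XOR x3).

(NOT x1 OR x2 OR x3) AND (NOT x1 OR NOT x2 OR NOT x3)

x1 IMPLIES (x2 XOR x3)
≡ NOT x1 OR (x2 XOR x3)   — eliminate IMPLIES
≡ NOT x1 OR ((x2 OR x3) AND NOT (x2 AND x3))   — expand XOR
≡ NOT x1 OR ((x2 OR x3) AND (NOT x2 OR NOT x3))   — De Morgan
≡ (NOT x1 OR x2 OR x3) AND (NOT x1 OR NOT x2 OR NOT x3)   — distribute OR over AND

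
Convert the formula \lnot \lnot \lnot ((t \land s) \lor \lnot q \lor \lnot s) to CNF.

\lnot \lnot \lnot ((t \land s) \lor \lnot q \lor \lnot s)
⇔ \lnot ((t \land s) \lor \lnot q \lor \lnot s)   [double negation]
⇔ \lnot (t \land s) \land \lnot \lnot q \land \lnot \lnot s   [De Morgan]
⇔ (\lnot t \lor \lnot s) \land \lnot \lnot q \land \lnot \lnot s   [De Morgan]
⇔ (\lnot t \lor \lnot s) \land q \land \lnot \lnot s   [double negation]
⇔ (\lnot t \lor \lnot s) \land q \land s   [double negation]

(\lnot t \lor \lnot s) \land q \land s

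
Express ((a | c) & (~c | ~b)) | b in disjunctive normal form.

((a | c) & (~c | ~b)) | b
⇔ (a & ~c) | (a & ~b) | (c & ~c) | (c & ~b) | b   [distribute & over |]
⇔ (a & ~c) | (a & ~b) | (c & ~b) | b   [simplify]

(a & ~c) | (a & ~b) | (c & ~b) | b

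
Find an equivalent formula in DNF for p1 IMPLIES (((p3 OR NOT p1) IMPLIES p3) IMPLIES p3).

NOT p1 OR p3

p1 IMPLIES (((p3 OR NOT p1) IMPLIES p3) IMPLIES p3)
≡ NOT p1 OR (((p3 OR NOT p1) IMPLIES p3) IMPLIES p3)   [eliminate IMPLIES]
≡ NOT p1 OR NOT ((p3 OR NOT p1) IMPLIES p3) OR p3   [eliminate IMPLIES]
≡ NOT p1 OR NOT (NOT (p3 OR NOT p1) OR p3) OR p3   [eliminate IMPLIES]
≡ NOT p1 OR (NOT NOT (p3 OR NOT p1) AND NOT p3) OR p3   [De Morgan]
≡ NOT p1 OR ((p3 OR NOT p1) AND NOT p3) OR p3   [double negation]
≡ NOT p1 OR (p3 AND NOT p3) OR (NOT p1 AND NOT p3) OR p3   [distribute AND over OR]
≡ NOT p1 OR p3   [simplify]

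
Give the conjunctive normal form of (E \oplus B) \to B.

(E \oplus B) \to B
⇔ \lnot (E \oplus B) \lor B   [eliminate \to]
⇔ \lnot ((E \lor B) \land \lnot (E \land B)) \lor B   [expand \oplus]
⇔ \lnot (E \lor B) \lor \lnot \lnot (E \land B) \lor B   [De Morgan]
⇔ (\lnot E \land \lnot B) \lor \lnot \lnot (E \land B) \lor B   [De Morgan]
⇔ (\lnot E \land \lnot B) \lor (E \land B) \lor B   [double negation]
⇔ (\lnot E \lor E \lor B) \land (\lnot E \lor B \lor B) \land (\lnot B \lor E \lor B) \land (\lnot B \lor B \lor B)   [distribute \lor over \land]
⇔ \lnot E \lor B   [simplify]

\lnot E \lor B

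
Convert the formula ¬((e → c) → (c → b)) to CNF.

¬((e → c) → (c → b))
⇔ ¬(¬(e → c) ∨ (c → b))   [eliminate →]
⇔ ¬(¬(¬e ∨ c) ∨ (c → b))   [eliminate →]
⇔ ¬(¬(¬e ∨ c) ∨ ¬c ∨ b)   [eliminate →]
⇔ ¬¬(¬e ∨ c) ∧ ¬¬c ∧ ¬b   [De Morgan]
⇔ (¬e ∨ c) ∧ ¬¬c ∧ ¬b   [double negation]
⇔ (¬e ∨ c) ∧ c ∧ ¬b   [double negation]
⇔ c ∧ ¬b   [simplify]

c ∧ ¬b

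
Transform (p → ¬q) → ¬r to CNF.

(p ∨ ¬r) ∧ (q ∨ ¬r)

(p → ¬q) → ¬r
= ¬(p → ¬q) ∨ ¬r   — eliminate →
= ¬(¬p ∨ ¬q) ∨ ¬r   — eliminate →
= (¬¬p ∧ ¬¬q) ∨ ¬r   — De Morgan
= (p ∧ ¬¬q) ∨ ¬r   — double negation
= (p ∧ q) ∨ ¬r   — double negation
= (p ∨ ¬r) ∧ (q ∨ ¬r)   — distribute ∨ over ∧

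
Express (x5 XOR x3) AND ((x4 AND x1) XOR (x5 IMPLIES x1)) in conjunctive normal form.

(x5 XOR x3) AND ((x4 AND x1) XOR (x5 IMPLIES x1))
≡ (x5 OR x3) AND NOT (x5 AND x3) AND ((x4 AND x1) XOR (x5 IMPLIES x1))   [expand XOR]
≡ (x5 OR x3) AND NOT (x5 AND x3) AND ((x4 AND x1) OR (x5 IMPLIES x1)) AND NOT (x4 AND x1 AND (x5 IMPLIES x1))   [expand XOR]
≡ (x5 OR x3) AND NOT (x5 AND x3) AND ((x4 AND x1) OR NOT x5 OR x1) AND NOT (x4 AND x1 AND (x5 IMPLIES x1))   [eliminate IMPLIES]
≡ (x5 OR x3) AND NOT (x5 AND x3) AND ((x4 AND x1) OR NOT x5 OR x1) AND NOT (x4 AND x1 AND (NOT x5 OR x1))   [eliminate IMPLIES]
≡ (x5 OR x3) AND (NOT x5 OR NOT x3) AND ((x4 AND x1) OR NOT x5 OR x1) AND NOT (x4 AND x1 AND (NOT x5 OR x1))   [De Morgan]
≡ (x5 OR x3) AND (NOT x5 OR NOT x3) AND ((x4 AND x1) OR NOT x5 OR x1) AND (NOT x4 OR NOT x1 OR NOT (NOT x5 OR x1))   [De Morgan]
≡ (x5 OR x3) AND (NOT x5 OR NOT x3) AND ((x4 AND x1) OR NOT x5 OR x1) AND (NOT x4 OR NOT x1 OR (NOT NOT x5 AND NOT x1))   [De Morgan]
≡ (x5 OR x3) AND (NOT x5 OR NOT x3) AND ((x4 AND x1) OR NOT x5 OR x1) AND (NOT x4 OR NOT x1 OR (x5 AND NOT x1))   [double negation]
≡ (x5 OR x3) AND (NOT x5 OR NOT x3) AND (x4 OR NOT x5 OR x1) AND (x1 OR NOT x5 OR x1) AND (NOT x4 OR NOT x1 OR x5) AND (NOT x4 OR NOT x1 OR NOT x1)   [distribute OR over AND]
≡ (x5 OR x3) AND (NOT x5 OR NOT x3) AND (x1 OR NOT x5) AND (NOT x4 OR NOT x1)   [simplify]

(x5 OR x3) AND (NOT x5 OR NOT x3) AND (x1 OR NOT x5) AND (NOT x4 OR NOT x1)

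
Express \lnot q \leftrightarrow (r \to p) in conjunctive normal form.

(q \lor \lnot r \lor p) \land (r \lor \lnot q) \land (\lnot p \lor \lnot q)

\lnot q \leftrightarrow (r \to p)
≡ (\lnot q \to (r \to p)) \land ((r \to p) \to \lnot q)   [eliminate \leftrightarrow]
≡ (\lnot \lnot q \lor (r \to p)) \land ((r \to p) \to \lnot q)   [eliminate \to]
≡ (\lnot \lnot q \lor \lnot r \lor p) \land ((r \to p) \to \lnot q)   [eliminate \to]
≡ (\lnot \lnot q \lor \lnot r \lor p) \land (\lnot (r \to p) \lor \lnot q)   [eliminate \to]
≡ (\lnot \lnot q \lor \lnot r \lor p) \land (\lnot (\lnot r \lor p) \lor \lnot q)   [eliminate \to]
≡ (q \lor \lnot r \lor p) \land (\lnot (\lnot r \lor p) \lor \lnot q)   [double negation]
≡ (q \lor \lnot r \lor p) \land ((\lnot \lnot r \land \lnot p) \lor \lnot q)   [De Morgan]
≡ (q \lor \lnot r \lor p) \land ((r \land \lnot p) \lor \lnot q)   [double negation]
≡ (q \lor \lnot r \lor p) \land (r \lor \lnot q) \land (\lnot p \lor \lnot q)   [distribute \lor over \land]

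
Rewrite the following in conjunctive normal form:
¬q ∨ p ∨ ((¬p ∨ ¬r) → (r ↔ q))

¬q ∨ p ∨ ((¬p ∨ ¬r) → (r ↔ q))
≡ ¬q ∨ p ∨ ¬(¬p ∨ ¬r) ∨ (r ↔ q)   [eliminate →]
≡ ¬q ∨ p ∨ ¬(¬p ∨ ¬r) ∨ ((r → q) ∧ (q → r))   [eliminate ↔]
≡ ¬q ∨ p ∨ ¬(¬p ∨ ¬r) ∨ ((¬r ∨ q) ∧ (q → r))   [eliminate →]
≡ ¬q ∨ p ∨ ¬(¬p ∨ ¬r) ∨ ((¬r ∨ q) ∧ (¬q ∨ r))   [eliminate →]
≡ ¬q ∨ p ∨ (¬¬p ∧ ¬¬r) ∨ ((¬r ∨ q) ∧ (¬q ∨ r))   [De Morgan]
≡ ¬q ∨ p ∨ (p ∧ ¬¬r) ∨ ((¬r ∨ q) ∧ (¬q ∨ r))   [double negation]
≡ ¬q ∨ p ∨ (p ∧ r) ∨ ((¬r ∨ q) ∧ (¬q ∨ r))   [double negation]
≡ (¬q ∨ p ∨ p ∨ ¬r ∨ q) ∧ (¬q ∨ p ∨ p ∨ ¬q ∨ r) ∧ (¬q ∨ p ∨ r ∨ ¬r ∨ q) ∧ (¬q ∨ p ∨ r ∨ ¬q ∨ r)   [distribute ∨ over ∧]
≡ ¬q ∨ p ∨ r   [simplify]

¬q ∨ p ∨ r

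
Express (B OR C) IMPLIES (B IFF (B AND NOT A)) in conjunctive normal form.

(B OR C) IMPLIES (B IFF (B AND NOT A))
≡ NOT (B OR C) OR (B IFF (B AND NOT A))
≡ NOT (B OR C) OR ((B IMPLIES (B AND NOT A)) AND ((B AND NOT A) IMPLIES B))
≡ NOT (B OR C) OR ((NOT B OR (B AND NOT A)) AND ((B AND NOT A) IMPLIES B))
≡ NOT (B OR C) OR ((NOT B OR (B AND NOT A)) AND (NOT (B AND NOT A) OR B))
≡ (NOT B AND NOT C) OR ((NOT B OR (B AND NOT A)) AND (NOT (B AND NOT A) OR B))
≡ (NOT B AND NOT C) OR ((NOT B OR (B AND NOT A)) AND (NOT B OR NOT NOT A OR B))
≡ (NOT B AND NOT C) OR ((NOT B OR (B AND NOT A)) AND (NOT B OR A OR B))
≡ (NOT B OR NOT B OR B) AND (NOT B OR NOT B OR NOT A) AND (NOT B OR NOT B OR A OR B) AND (NOT C OR NOT B OR B) AND (NOT C OR NOT B OR NOT A) AND (NOT C OR NOT B OR A OR B)
≡ NOT B OR NOT A

NOT B OR NOT A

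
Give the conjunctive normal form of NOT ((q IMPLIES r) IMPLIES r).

NOT ((q IMPLIES r) IMPLIES r)
≡ NOT (NOT (q IMPLIES r) OR r)   [eliminate IMPLIES]
≡ NOT (NOT (NOT q OR r) OR r)   [eliminate IMPLIES]
≡ NOT NOT (NOT q OR r) AND NOT r   [De Morgan]
≡ (NOT q OR r) AND NOT r   [double negation]

(NOT q OR r) AND NOT r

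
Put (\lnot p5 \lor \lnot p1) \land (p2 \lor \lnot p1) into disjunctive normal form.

(\lnot p5 \land p2) \lor \lnot p1

(\lnot p5 \lor \lnot p1) \land (p2 \lor \lnot p1)
≡ (\lnot p5 \land p2) \lor (\lnot p5 \land \lnot p1) \lor (\lnot p1 \land p2) \lor (\lnot p1 \land \lnot p1)   (distribute \land over \lor)
≡ (\lnot p5 \land p2) \lor \lnot p1   (simplify)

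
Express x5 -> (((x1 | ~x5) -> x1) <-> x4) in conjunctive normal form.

x5 -> (((x1 | ~x5) -> x1) <-> x4)
≡ ~x5 | (((x1 | ~x5) -> x1) <-> x4)
≡ ~x5 | ((((x1 | ~x5) -> x1) -> x4) & (x4 -> ((x1 | ~x5) -> x1)))
≡ ~x5 | ((~((x1 | ~x5) -> x1) | x4) & (x4 -> ((x1 | ~x5) -> x1)))
≡ ~x5 | ((~(~(x1 | ~x5) | x1) | x4) & (x4 -> ((x1 | ~x5) -> x1)))
≡ ~x5 | ((~(~(x1 | ~x5) | x1) | x4) & (~x4 | ((x1 | ~x5) -> x1)))
≡ ~x5 | ((~(~(x1 | ~x5) | x1) | x4) & (~x4 | ~(x1 | ~x5) | x1))
≡ ~x5 | (((~~(x1 | ~x5) & ~x1) | x4) & (~x4 | ~(x1 | ~x5) | x1))
≡ ~x5 | ((((x1 | ~x5) & ~x1) | x4) & (~x4 | ~(x1 | ~x5) | x1))
≡ ~x5 | ((((x1 | ~x5) & ~x1) | x4) & (~x4 | (~x1 & ~~x5) | x1))
≡ ~x5 | ((((x1 | ~x5) & ~x1) | x4) & (~x4 | (~x1 & x5) | x1))
≡ (~x5 | x1 | ~x5 | x4) & (~x5 | ~x1 | x4) & (~x5 | ~x4 | ~x1 | x1) & (~x5 | ~x4 | x5 | x1)
≡ (~x5 | x1 | x4) & (~x5 | ~x1 | x4)

(~x5 | x1 | x4) & (~x5 | ~x1 | x4)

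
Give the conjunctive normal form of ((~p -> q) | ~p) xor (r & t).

(~p | ~r | ~t) & (~q | ~r | ~t) & (p | ~r | ~t)

((~p -> q) | ~p) xor (r & t)
= ((~p -> q) | ~p | (r & t)) & ~(((~p -> q) | ~p) & r & t)
= (~~p | q | ~p | (r & t)) & ~(((~p -> q) | ~p) & r & t)
= (~~p | q | ~p | (r & t)) & ~((~~p | q | ~p) & r & t)
= (p | q | ~p | (r & t)) & ~((~~p | q | ~p) & r & t)
= (p | q | ~p | (r & t)) & (~(~~p | q | ~p) | ~r | ~t)
= (p | q | ~p | (r & t)) & ((~~~p & ~q & ~~p) | ~r | ~t)
= (p | q | ~p | (r & t)) & ((~p & ~q & ~~p) | ~r | ~t)
= (p | q | ~p | (r & t)) & ((~p & ~q & p) | ~r | ~t)
= (p | q | ~p | r) & (p | q | ~p | t) & (~p | ~r | ~t) & (~q | ~r | ~t) & (p | ~r | ~t)
= (~p | ~r | ~t) & (~q | ~r | ~t) & (p | ~r | ~t)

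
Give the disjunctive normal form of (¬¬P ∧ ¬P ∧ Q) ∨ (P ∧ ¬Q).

P ∧ ¬Q

(¬¬P ∧ ¬P ∧ Q) ∨ (P ∧ ¬Q)
≡ (P ∧ ¬P ∧ Q) ∨ (P ∧ ¬Q)   [double negation]
≡ P ∧ ¬Q   [simplify]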